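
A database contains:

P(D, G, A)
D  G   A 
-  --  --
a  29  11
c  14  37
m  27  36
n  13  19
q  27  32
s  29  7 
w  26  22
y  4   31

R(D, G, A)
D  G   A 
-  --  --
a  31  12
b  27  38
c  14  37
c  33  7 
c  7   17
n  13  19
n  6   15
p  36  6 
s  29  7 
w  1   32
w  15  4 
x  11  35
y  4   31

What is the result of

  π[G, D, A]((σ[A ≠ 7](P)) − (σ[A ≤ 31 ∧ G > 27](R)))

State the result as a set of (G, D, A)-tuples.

Apply σ_{A ≠ 7}; surviving tuples: {(a, 29, 11), (c, 14, 37), (m, 27, 36), (n, 13, 19), (q, 27, 32), (w, 26, 22), (y, 4, 31)}
Apply σ_{A ≤ 31 ∧ G > 27}; surviving tuples: {(a, 31, 12), (c, 33, 7), (p, 36, 6), (s, 29, 7)}
Taking the difference: {(a, 29, 11), (c, 14, 37), (m, 27, 36), (n, 13, 19), (q, 27, 32), (w, 26, 22), (y, 4, 31)}
π_{G, D, A} gives {(13, n, 19), (14, c, 37), (26, w, 22), (27, m, 36), (27, q, 32), (29, a, 11), (4, y, 31)}.

{(13, n, 19), (14, c, 37), (26, w, 22), (27, m, 36), (27, q, 32), (29, a, 11), (4, y, 31)}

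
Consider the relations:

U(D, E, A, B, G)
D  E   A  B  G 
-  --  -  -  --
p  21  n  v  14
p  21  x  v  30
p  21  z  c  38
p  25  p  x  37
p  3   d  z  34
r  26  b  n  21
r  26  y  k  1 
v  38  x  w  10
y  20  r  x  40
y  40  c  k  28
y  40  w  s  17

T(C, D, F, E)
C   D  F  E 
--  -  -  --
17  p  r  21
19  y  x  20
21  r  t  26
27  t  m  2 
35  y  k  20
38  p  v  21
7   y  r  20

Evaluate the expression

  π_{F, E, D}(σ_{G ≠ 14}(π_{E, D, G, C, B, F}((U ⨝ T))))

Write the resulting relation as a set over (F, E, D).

U ⋈ T (natural join on D, E): {(p, 21, n, v, 14, 17, r), (p, 21, n, v, 14, 38, v), (p, 21, x, v, 30, 17, r), (p, 21, x, v, 30, 38, v), (p, 21, z, c, 38, 17, r), (p, 21, z, c, 38, 38, v), (r, 26, b, n, 21, 21, t), (r, 26, y, k, 1, 21, t), (y, 20, r, x, 40, 19, x), (y, 20, r, x, 40, 35, k), (y, 20, r, x, 40, 7, r)}
Projecting to E, D, G, C, B, F: {(20, y, 40, 19, x, x), (20, y, 40, 35, x, k), (20, y, 40, 7, x, r), (21, p, 14, 17, v, r), (21, p, 14, 38, v, v), (21, p, 30, 17, v, r), (21, p, 30, 38, v, v), (21, p, 38, 17, c, r), (21, p, 38, 38, c, v), (26, r, 1, 21, k, t), (26, r, 21, 21, n, t)}
Filtering on G ≠ 14 leaves {(20, y, 40, 19, x, x), (20, y, 40, 35, x, k), (20, y, 40, 7, x, r), (21, p, 30, 17, v, r), (21, p, 30, 38, v, v), (21, p, 38, 17, c, r), (21, p, 38, 38, c, v), (26, r, 1, 21, k, t), (26, r, 21, 21, n, t)}.
Projecting to F, E, D (3 duplicate(s) eliminated): {(k, 20, y), (r, 20, y), (r, 21, p), (t, 26, r), (v, 21, p), (x, 20, y)}

{(k, 20, y), (r, 20, y), (r, 21, p), (t, 26, r), (v, 21, p), (x, 20, y)}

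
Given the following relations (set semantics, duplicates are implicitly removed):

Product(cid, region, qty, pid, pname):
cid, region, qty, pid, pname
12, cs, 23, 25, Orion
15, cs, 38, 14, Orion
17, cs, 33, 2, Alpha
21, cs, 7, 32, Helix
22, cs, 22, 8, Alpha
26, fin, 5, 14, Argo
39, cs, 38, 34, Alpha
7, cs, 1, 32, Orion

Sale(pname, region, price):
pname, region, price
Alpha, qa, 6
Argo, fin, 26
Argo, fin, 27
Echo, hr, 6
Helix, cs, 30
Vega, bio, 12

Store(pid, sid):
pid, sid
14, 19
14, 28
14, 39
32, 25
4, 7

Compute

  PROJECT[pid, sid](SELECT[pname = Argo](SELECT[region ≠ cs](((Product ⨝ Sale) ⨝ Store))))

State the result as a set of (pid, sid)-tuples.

{(14, 19), (14, 28), (14, 39)}

Product ⋈ Sale (natural join on region, pname): {(21, cs, 7, 32, Helix, 30), (26, fin, 5, 14, Argo, 26), (26, fin, 5, 14, Argo, 27)}
(Product ⨝ Sale) ⋈ Store (natural join on pid): {(21, cs, 7, 32, Helix, 30, 25), (26, fin, 5, 14, Argo, 26, 19), (26, fin, 5, 14, Argo, 26, 28), (26, fin, 5, 14, Argo, 26, 39), (26, fin, 5, 14, Argo, 27, 19), (26, fin, 5, 14, Argo, 27, 28), (26, fin, 5, 14, Argo, 27, 39)}
Selection region ≠ cs: {(26, fin, 5, 14, Argo, 26, 19), (26, fin, 5, 14, Argo, 26, 28), (26, fin, 5, 14, Argo, 26, 39), (26, fin, 5, 14, Argo, 27, 19), (26, fin, 5, 14, Argo, 27, 28), (26, fin, 5, 14, Argo, 27, 39)}
Selection pname = Argo: {(26, fin, 5, 14, Argo, 26, 19), (26, fin, 5, 14, Argo, 26, 28), (26, fin, 5, 14, Argo, 26, 39), (26, fin, 5, 14, Argo, 27, 19), (26, fin, 5, 14, Argo, 27, 28), (26, fin, 5, 14, Argo, 27, 39)}
π_{pid, sid} gives {(14, 19), (14, 28), (14, 39)} (3 duplicate(s) eliminated).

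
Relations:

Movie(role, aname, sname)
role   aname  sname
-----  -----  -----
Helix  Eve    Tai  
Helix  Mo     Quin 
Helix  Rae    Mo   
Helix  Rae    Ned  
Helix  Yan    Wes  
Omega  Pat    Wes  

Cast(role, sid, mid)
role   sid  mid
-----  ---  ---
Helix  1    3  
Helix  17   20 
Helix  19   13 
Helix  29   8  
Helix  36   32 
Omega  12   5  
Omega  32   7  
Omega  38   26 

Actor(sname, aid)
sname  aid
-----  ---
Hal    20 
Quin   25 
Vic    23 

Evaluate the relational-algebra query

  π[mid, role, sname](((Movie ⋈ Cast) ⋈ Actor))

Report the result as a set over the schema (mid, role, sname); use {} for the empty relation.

{(13, Helix, Quin), (20, Helix, Quin), (3, Helix, Quin), (32, Helix, Quin), (8, Helix, Quin)}

Movie ⋈ Cast (natural join on role): {(Helix, Eve, Tai, 1, 3), (Helix, Eve, Tai, 17, 20), (Helix, Eve, Tai, 19, 13), (Helix, Eve, Tai, 29, 8), (Helix, Eve, Tai, 36, 32), (Helix, Mo, Quin, 1, 3), (Helix, Mo, Quin, 17, 20), (Helix, Mo, Quin, 19, 13), (Helix, Mo, Quin, 29, 8), (Helix, Mo, Quin, 36, 32), (Helix, Rae, Mo, 1, 3), (Helix, Rae, Mo, 17, 20), (Helix, Rae, Mo, 19, 13), (Helix, Rae, Mo, 29, 8), (Helix, Rae, Mo, 36, 32), (Helix, Rae, Ned, 1, 3), (Helix, Rae, Ned, 17, 20), (Helix, Rae, Ned, 19, 13), (Helix, Rae, Ned, 29, 8), (Helix, Rae, Ned, 36, 32), (Helix, Yan, Wes, 1, 3), (Helix, Yan, Wes, 17, 20), (Helix, Yan, Wes, 19, 13), (Helix, Yan, Wes, 29, 8), (Helix, Yan, Wes, 36, 32), (Omega, Pat, Wes, 12, 5), (Omega, Pat, Wes, 32, 7), (Omega, Pat, Wes, 38, 26)}
(Movie ⋈ Cast) ⋈ Actor (natural join on sname): {(Helix, Mo, Quin, 1, 3, 25), (Helix, Mo, Quin, 17, 20, 25), (Helix, Mo, Quin, 19, 13, 25), (Helix, Mo, Quin, 29, 8, 25), (Helix, Mo, Quin, 36, 32, 25)}
π[mid, role, sname]: project onto (mid, role, sname) → {(13, Helix, Quin), (20, Helix, Quin), (3, Helix, Quin), (32, Helix, Quin), (8, Helix, Quin)}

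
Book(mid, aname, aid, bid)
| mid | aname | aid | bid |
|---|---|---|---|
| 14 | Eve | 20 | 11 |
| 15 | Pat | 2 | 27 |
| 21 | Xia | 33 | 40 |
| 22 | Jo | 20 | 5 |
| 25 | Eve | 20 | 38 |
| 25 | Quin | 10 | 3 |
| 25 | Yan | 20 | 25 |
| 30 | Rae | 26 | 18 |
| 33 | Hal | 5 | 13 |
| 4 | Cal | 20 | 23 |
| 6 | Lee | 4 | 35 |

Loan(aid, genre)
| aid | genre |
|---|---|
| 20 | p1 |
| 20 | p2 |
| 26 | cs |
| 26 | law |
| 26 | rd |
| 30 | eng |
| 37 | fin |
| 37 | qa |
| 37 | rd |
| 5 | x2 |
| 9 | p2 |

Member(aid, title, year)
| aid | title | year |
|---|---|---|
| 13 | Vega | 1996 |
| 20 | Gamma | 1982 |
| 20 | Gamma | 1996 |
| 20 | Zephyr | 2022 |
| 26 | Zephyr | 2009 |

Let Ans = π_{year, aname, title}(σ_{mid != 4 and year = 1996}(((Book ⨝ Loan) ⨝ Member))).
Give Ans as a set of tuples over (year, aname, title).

{(1996, Eve, Gamma), (1996, Jo, Gamma), (1996, Yan, Gamma)}

Book ⋈ Loan (natural join on aid): {(14, Eve, 20, 11, p1), (14, Eve, 20, 11, p2), (22, Jo, 20, 5, p1), (22, Jo, 20, 5, p2), (25, Eve, 20, 38, p1), (25, Eve, 20, 38, p2), (25, Yan, 20, 25, p1), (25, Yan, 20, 25, p2), (30, Rae, 26, 18, cs), (30, Rae, 26, 18, law), (30, Rae, 26, 18, rd), (33, Hal, 5, 13, x2), (4, Cal, 20, 23, p1), (4, Cal, 20, 23, p2)}
(Book ⨝ Loan) ⋈ Member (natural join on aid): {(14, Eve, 20, 11, p1, Gamma, 1982), (14, Eve, 20, 11, p1, Gamma, 1996), (14, Eve, 20, 11, p1, Zephyr, 2022), (14, Eve, 20, 11, p2, Gamma, 1982), (14, Eve, 20, 11, p2, Gamma, 1996), (14, Eve, 20, 11, p2, Zephyr, 2022), (22, Jo, 20, 5, p1, Gamma, 1982), (22, Jo, 20, 5, p1, Gamma, 1996), (22, Jo, 20, 5, p1, Zephyr, 2022), (22, Jo, 20, 5, p2, Gamma, 1982), (22, Jo, 20, 5, p2, Gamma, 1996), (22, Jo, 20, 5, p2, Zephyr, 2022), (25, Eve, 20, 38, p1, Gamma, 1982), (25, Eve, 20, 38, p1, Gamma, 1996), (25, Eve, 20, 38, p1, Zephyr, 2022), (25, Eve, 20, 38, p2, Gamma, 1982), (25, Eve, 20, 38, p2, Gamma, 1996), (25, Eve, 20, 38, p2, Zephyr, 2022), (25, Yan, 20, 25, p1, Gamma, 1982), (25, Yan, 20, 25, p1, Gamma, 1996), (25, Yan, 20, 25, p1, Zephyr, 2022), (25, Yan, 20, 25, p2, Gamma, 1982), (25, Yan, 20, 25, p2, Gamma, 1996), (25, Yan, 20, 25, p2, Zephyr, 2022), (30, Rae, 26, 18, cs, Zephyr, 2009), (30, Rae, 26, 18, law, Zephyr, 2009), (30, Rae, 26, 18, rd, Zephyr, 2009), (4, Cal, 20, 23, p1, Gamma, 1982), (4, Cal, 20, 23, p1, Gamma, 1996), (4, Cal, 20, 23, p1, Zephyr, 2022), (4, Cal, 20, 23, p2, Gamma, 1982), (4, Cal, 20, 23, p2, Gamma, 1996), (4, Cal, 20, 23, p2, Zephyr, 2022)}
σ[mid != 4 and year = 1996]: keep tuples satisfying mid != 4 and year = 1996 → {(14, Eve, 20, 11, p1, Gamma, 1996), (14, Eve, 20, 11, p2, Gamma, 1996), (22, Jo, 20, 5, p1, Gamma, 1996), (22, Jo, 20, 5, p2, Gamma, 1996), (25, Eve, 20, 38, p1, Gamma, 1996), (25, Eve, 20, 38, p2, Gamma, 1996), (25, Yan, 20, 25, p1, Gamma, 1996), (25, Yan, 20, 25, p2, Gamma, 1996)}
π[year, aname, title]: project onto (year, aname, title) (5 duplicate(s) eliminated) → {(1996, Eve, Gamma), (1996, Jo, Gamma), (1996, Yan, Gamma)}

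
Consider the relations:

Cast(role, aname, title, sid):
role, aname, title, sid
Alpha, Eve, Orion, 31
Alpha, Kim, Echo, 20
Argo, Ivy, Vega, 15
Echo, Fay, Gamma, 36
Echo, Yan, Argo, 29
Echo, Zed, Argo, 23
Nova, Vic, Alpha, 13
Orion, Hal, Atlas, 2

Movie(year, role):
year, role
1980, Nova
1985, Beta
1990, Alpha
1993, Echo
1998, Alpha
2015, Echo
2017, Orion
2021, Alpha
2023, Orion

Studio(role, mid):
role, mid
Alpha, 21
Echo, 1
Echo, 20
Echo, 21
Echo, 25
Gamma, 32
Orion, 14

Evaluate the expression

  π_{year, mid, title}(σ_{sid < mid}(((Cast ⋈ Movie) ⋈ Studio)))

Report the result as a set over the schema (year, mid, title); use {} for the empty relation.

{(1990, 21, Echo), (1993, 25, Argo), (1998, 21, Echo), (2015, 25, Argo), (2017, 14, Atlas), (2021, 21, Echo), (2023, 14, Atlas)}

Cast ⋈ Movie (natural join on role): {(Alpha, Eve, Orion, 31, 1990), (Alpha, Eve, Orion, 31, 1998), (Alpha, Eve, Orion, 31, 2021), (Alpha, Kim, Echo, 20, 1990), (Alpha, Kim, Echo, 20, 1998), (Alpha, Kim, Echo, 20, 2021), (Echo, Fay, Gamma, 36, 1993), (Echo, Fay, Gamma, 36, 2015), (Echo, Yan, Argo, 29, 1993), (Echo, Yan, Argo, 29, 2015), (Echo, Zed, Argo, 23, 1993), (Echo, Zed, Argo, 23, 2015), (Nova, Vic, Alpha, 13, 1980), (Orion, Hal, Atlas, 2, 2017), (Orion, Hal, Atlas, 2, 2023)}
(Cast ⋈ Movie) ⋈ Studio (natural join on role): {(Alpha, Eve, Orion, 31, 1990, 21), (Alpha, Eve, Orion, 31, 1998, 21), (Alpha, Eve, Orion, 31, 2021, 21), (Alpha, Kim, Echo, 20, 1990, 21), (Alpha, Kim, Echo, 20, 1998, 21), (Alpha, Kim, Echo, 20, 2021, 21), (Echo, Fay, Gamma, 36, 1993, 1), (Echo, Fay, Gamma, 36, 1993, 20), (Echo, Fay, Gamma, 36, 1993, 21), (Echo, Fay, Gamma, 36, 1993, 25), (Echo, Fay, Gamma, 36, 2015, 1), (Echo, Fay, Gamma, 36, 2015, 20), (Echo, Fay, Gamma, 36, 2015, 21), (Echo, Fay, Gamma, 36, 2015, 25), (Echo, Yan, Argo, 29, 1993, 1), (Echo, Yan, Argo, 29, 1993, 20), (Echo, Yan, Argo, 29, 1993, 21), (Echo, Yan, Argo, 29, 1993, 25), (Echo, Yan, Argo, 29, 2015, 1), (Echo, Yan, Argo, 29, 2015, 20), (Echo, Yan, Argo, 29, 2015, 21), (Echo, Yan, Argo, 29, 2015, 25), (Echo, Zed, Argo, 23, 1993, 1), (Echo, Zed, Argo, 23, 1993, 20), (Echo, Zed, Argo, 23, 1993, 21), (Echo, Zed, Argo, 23, 1993, 25), (Echo, Zed, Argo, 23, 2015, 1), (Echo, Zed, Argo, 23, 2015, 20), (Echo, Zed, Argo, 23, 2015, 21), (Echo, Zed, Argo, 23, 2015, 25), (Orion, Hal, Atlas, 2, 2017, 14), (Orion, Hal, Atlas, 2, 2023, 14)}
Apply σ_{sid < mid}; surviving tuples: {(Alpha, Kim, Echo, 20, 1990, 21), (Alpha, Kim, Echo, 20, 1998, 21), (Alpha, Kim, Echo, 20, 2021, 21), (Echo, Zed, Argo, 23, 1993, 25), (Echo, Zed, Argo, 23, 2015, 25), (Orion, Hal, Atlas, 2, 2017, 14), (Orion, Hal, Atlas, 2, 2023, 14)}
Projecting to year, mid, title: {(1990, 21, Echo), (1993, 25, Argo), (1998, 21, Echo), (2015, 25, Argo), (2017, 14, Atlas), (2021, 21, Echo), (2023, 14, Atlas)}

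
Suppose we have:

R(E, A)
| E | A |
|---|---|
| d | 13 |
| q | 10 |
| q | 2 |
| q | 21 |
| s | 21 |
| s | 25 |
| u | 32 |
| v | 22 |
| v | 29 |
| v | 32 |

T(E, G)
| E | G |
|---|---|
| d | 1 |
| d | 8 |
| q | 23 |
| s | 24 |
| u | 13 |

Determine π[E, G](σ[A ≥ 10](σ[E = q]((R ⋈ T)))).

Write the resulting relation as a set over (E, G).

Natural join on E: {(d, 13, 1), (d, 13, 8), (q, 10, 23), (q, 2, 23), (q, 21, 23), (s, 21, 24), (s, 25, 24), (u, 32, 13)}
Filtering on E = q leaves {(q, 10, 23), (q, 2, 23), (q, 21, 23)}.
Filtering on A ≥ 10 leaves {(q, 10, 23), (q, 21, 23)}.
π[E, G]: project onto (E, G) (1 duplicate(s) eliminated) → {(q, 23)}

{(q, 23)}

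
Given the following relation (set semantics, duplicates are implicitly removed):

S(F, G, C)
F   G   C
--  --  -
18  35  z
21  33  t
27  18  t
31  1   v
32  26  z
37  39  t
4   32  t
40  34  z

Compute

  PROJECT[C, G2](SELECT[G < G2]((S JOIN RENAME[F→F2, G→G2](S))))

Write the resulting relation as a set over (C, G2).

ρ[F→F2, G→G2]: schema becomes (F2, G2, C); tuples unchanged.
S ⋈ RENAME[F→F2, G→G2](S) (natural join on C): {(18, 35, z, 18, 35), (18, 35, z, 32, 26), (18, 35, z, 40, 34), (21, 33, t, 21, 33), (21, 33, t, 27, 18), (21, 33, t, 37, 39), (21, 33, t, 4, 32), (27, 18, t, 21, 33), (27, 18, t, 27, 18), (27, 18, t, 37, 39), (27, 18, t, 4, 32), (31, 1, v, 31, 1), (32, 26, z, 18, 35), (32, 26, z, 32, 26), (32, 26, z, 40, 34), (37, 39, t, 21, 33), (37, 39, t, 27, 18), (37, 39, t, 37, 39), (37, 39, t, 4, 32), (4, 32, t, 21, 33), (4, 32, t, 27, 18), (4, 32, t, 37, 39), (4, 32, t, 4, 32), (40, 34, z, 18, 35), (40, 34, z, 32, 26), (40, 34, z, 40, 34)}
σ[G < G2]: keep tuples satisfying G < G2 → {(21, 33, t, 37, 39), (27, 18, t, 21, 33), (27, 18, t, 37, 39), (27, 18, t, 4, 32), (32, 26, z, 18, 35), (32, 26, z, 40, 34), (4, 32, t, 21, 33), (4, 32, t, 37, 39), (40, 34, z, 18, 35)}
π[C, G2]: project onto (C, G2) (4 duplicate(s) eliminated) → {(t, 32), (t, 33), (t, 39), (z, 34), (z, 35)}

{(t, 32), (t, 33), (t, 39), (z, 34), (z, 35)}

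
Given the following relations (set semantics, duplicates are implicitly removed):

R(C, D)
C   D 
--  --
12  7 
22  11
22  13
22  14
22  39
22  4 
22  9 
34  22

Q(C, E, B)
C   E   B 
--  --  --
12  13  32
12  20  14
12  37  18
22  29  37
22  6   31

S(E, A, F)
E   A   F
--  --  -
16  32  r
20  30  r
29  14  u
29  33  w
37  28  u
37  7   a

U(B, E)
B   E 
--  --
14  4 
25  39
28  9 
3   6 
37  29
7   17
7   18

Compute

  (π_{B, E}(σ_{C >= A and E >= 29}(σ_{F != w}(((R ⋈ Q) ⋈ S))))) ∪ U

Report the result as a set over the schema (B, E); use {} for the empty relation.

{(14, 4), (18, 37), (25, 39), (28, 9), (3, 6), (37, 29), (7, 17), (7, 18)}

Joining R and Q on C yields {(12, 7, 13, 32), (12, 7, 20, 14), (12, 7, 37, 18), (22, 11, 29, 37), (22, 11, 6, 31), (22, 13, 29, 37), (22, 13, 6, 31), (22, 14, 29, 37), (22, 14, 6, 31), (22, 39, 29, 37), (22, 39, 6, 31), (22, 4, 29, 37), (22, 4, 6, 31), (22, 9, 29, 37), (22, 9, 6, 31)}.
Joining (R ⋈ Q) and S on E yields {(12, 7, 20, 14, 30, r), (12, 7, 37, 18, 28, u), (12, 7, 37, 18, 7, a), (22, 11, 29, 37, 14, u), (22, 11, 29, 37, 33, w), (22, 13, 29, 37, 14, u), (22, 13, 29, 37, 33, w), (22, 14, 29, 37, 14, u), (22, 14, 29, 37, 33, w), (22, 39, 29, 37, 14, u), (22, 39, 29, 37, 33, w), (22, 4, 29, 37, 14, u), (22, 4, 29, 37, 33, w), (22, 9, 29, 37, 14, u), (22, 9, 29, 37, 33, w)}.
Apply σ_{F != w}; surviving tuples: {(12, 7, 20, 14, 30, r), (12, 7, 37, 18, 28, u), (12, 7, 37, 18, 7, a), (22, 11, 29, 37, 14, u), (22, 13, 29, 37, 14, u), (22, 14, 29, 37, 14, u), (22, 39, 29, 37, 14, u), (22, 4, 29, 37, 14, u), (22, 9, 29, 37, 14, u)}
Apply σ_{C >= A and E >= 29}; surviving tuples: {(12, 7, 37, 18, 7, a), (22, 11, 29, 37, 14, u), (22, 13, 29, 37, 14, u), (22, 14, 29, 37, 14, u), (22, 39, 29, 37, 14, u), (22, 4, 29, 37, 14, u), (22, 9, 29, 37, 14, u)}
Projecting to B, E (5 duplicate(s) eliminated): {(18, 37), (37, 29)}
Taking the union: {(14, 4), (18, 37), (25, 39), (28, 9), (3, 6), (37, 29), (7, 17), (7, 18)}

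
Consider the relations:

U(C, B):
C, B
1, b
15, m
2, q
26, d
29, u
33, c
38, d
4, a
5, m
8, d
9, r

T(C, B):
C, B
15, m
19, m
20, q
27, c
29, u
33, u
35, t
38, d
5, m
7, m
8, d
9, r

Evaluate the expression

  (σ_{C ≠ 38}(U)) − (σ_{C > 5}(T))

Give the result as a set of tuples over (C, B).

{(1, b), (2, q), (26, d), (33, c), (4, a), (5, m)}

σ[C ≠ 38]: keep tuples satisfying C ≠ 38 → {(1, b), (15, m), (2, q), (26, d), (29, u), (33, c), (4, a), (5, m), (8, d), (9, r)}
σ[C > 5]: keep tuples satisfying C > 5 → {(15, m), (19, m), (20, q), (27, c), (29, u), (33, u), (35, t), (38, d), (7, m), (8, d), (9, r)}
Taking the difference: {(1, b), (2, q), (26, d), (33, c), (4, a), (5, m)}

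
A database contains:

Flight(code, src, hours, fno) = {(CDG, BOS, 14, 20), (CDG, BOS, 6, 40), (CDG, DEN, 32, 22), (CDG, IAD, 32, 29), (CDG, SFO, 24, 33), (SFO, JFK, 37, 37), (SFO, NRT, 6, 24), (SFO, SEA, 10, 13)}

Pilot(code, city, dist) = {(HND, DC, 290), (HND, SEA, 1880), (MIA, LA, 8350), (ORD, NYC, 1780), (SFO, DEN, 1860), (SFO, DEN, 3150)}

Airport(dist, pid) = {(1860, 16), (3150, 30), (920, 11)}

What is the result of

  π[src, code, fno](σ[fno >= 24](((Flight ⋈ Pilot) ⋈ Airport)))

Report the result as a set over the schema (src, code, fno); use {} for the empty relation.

{(JFK, SFO, 37), (NRT, SFO, 24)}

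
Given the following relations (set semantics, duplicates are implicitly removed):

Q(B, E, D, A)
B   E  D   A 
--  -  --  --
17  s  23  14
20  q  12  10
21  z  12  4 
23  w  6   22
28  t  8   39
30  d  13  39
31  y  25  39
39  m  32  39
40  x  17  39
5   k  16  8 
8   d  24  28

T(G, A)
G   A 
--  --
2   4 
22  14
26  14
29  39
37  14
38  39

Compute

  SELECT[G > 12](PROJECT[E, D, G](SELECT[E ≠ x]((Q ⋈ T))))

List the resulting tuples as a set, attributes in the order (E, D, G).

Q ⋈ T (natural join on A): {(17, s, 23, 14, 22), (17, s, 23, 14, 26), (17, s, 23, 14, 37), (21, z, 12, 4, 2), (28, t, 8, 39, 29), (28, t, 8, 39, 38), (30, d, 13, 39, 29), (30, d, 13, 39, 38), (31, y, 25, 39, 29), (31, y, 25, 39, 38), (39, m, 32, 39, 29), (39, m, 32, 39, 38), (40, x, 17, 39, 29), (40, x, 17, 39, 38)}
σ[E ≠ x]: keep tuples satisfying E ≠ x → {(17, s, 23, 14, 22), (17, s, 23, 14, 26), (17, s, 23, 14, 37), (21, z, 12, 4, 2), (28, t, 8, 39, 29), (28, t, 8, 39, 38), (30, d, 13, 39, 29), (30, d, 13, 39, 38), (31, y, 25, 39, 29), (31, y, 25, 39, 38), (39, m, 32, 39, 29), (39, m, 32, 39, 38)}
Projecting to E, D, G: {(d, 13, 29), (d, 13, 38), (m, 32, 29), (m, 32, 38), (s, 23, 22), (s, 23, 26), (s, 23, 37), (t, 8, 29), (t, 8, 38), (y, 25, 29), (y, 25, 38), (z, 12, 2)}
σ[G > 12]: keep tuples satisfying G > 12 → {(d, 13, 29), (d, 13, 38), (m, 32, 29), (m, 32, 38), (s, 23, 22), (s, 23, 26), (s, 23, 37), (t, 8, 29), (t, 8, 38), (y, 25, 29), (y, 25, 38)}

{(d, 13, 29), (d, 13, 38), (m, 32, 29), (m, 32, 38), (s, 23, 22), (s, 23, 26), (s, 23, 37), (t, 8, 29), (t, 8, 38), (y, 25, 29), (y, 25, 38)}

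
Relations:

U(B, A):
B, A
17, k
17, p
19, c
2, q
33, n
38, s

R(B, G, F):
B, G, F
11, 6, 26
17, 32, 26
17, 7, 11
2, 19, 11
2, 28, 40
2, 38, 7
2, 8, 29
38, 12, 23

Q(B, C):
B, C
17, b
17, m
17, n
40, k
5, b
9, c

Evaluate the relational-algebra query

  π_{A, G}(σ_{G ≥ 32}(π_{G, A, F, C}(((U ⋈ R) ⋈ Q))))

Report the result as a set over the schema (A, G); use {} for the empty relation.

Joining U and R on B yields {(17, k, 32, 26), (17, k, 7, 11), (17, p, 32, 26), (17, p, 7, 11), (2, q, 19, 11), (2, q, 28, 40), (2, q, 38, 7), (2, q, 8, 29), (38, s, 12, 23)}.
Joining (U ⋈ R) and Q on B yields {(17, k, 32, 26, b), (17, k, 32, 26, m), (17, k, 32, 26, n), (17, k, 7, 11, b), (17, k, 7, 11, m), (17, k, 7, 11, n), (17, p, 32, 26, b), (17, p, 32, 26, m), (17, p, 32, 26, n), (17, p, 7, 11, b), (17, p, 7, 11, m), (17, p, 7, 11, n)}.
Keep only column(s) G, A, F, C: {(32, k, 26, b), (32, k, 26, m), (32, k, 26, n), (32, p, 26, b), (32, p, 26, m), (32, p, 26, n), (7, k, 11, b), (7, k, 11, m), (7, k, 11, n), (7, p, 11, b), (7, p, 11, m), (7, p, 11, n)}
Filtering on G ≥ 32 leaves {(32, k, 26, b), (32, k, 26, m), (32, k, 26, n), (32, p, 26, b), (32, p, 26, m), (32, p, 26, n)}.
Keep only column(s) A, G (4 duplicate(s) eliminated): {(k, 32), (p, 32)}

{(k, 32), (p, 32)}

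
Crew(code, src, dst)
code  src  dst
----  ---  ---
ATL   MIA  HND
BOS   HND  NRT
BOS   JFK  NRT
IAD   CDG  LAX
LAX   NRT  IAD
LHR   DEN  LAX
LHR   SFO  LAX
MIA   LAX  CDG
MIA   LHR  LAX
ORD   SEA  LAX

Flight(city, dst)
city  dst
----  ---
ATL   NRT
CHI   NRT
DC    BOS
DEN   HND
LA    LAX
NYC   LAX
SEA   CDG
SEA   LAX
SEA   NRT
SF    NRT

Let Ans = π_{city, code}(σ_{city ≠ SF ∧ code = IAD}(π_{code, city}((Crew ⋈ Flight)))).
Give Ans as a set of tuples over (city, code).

{(LA, IAD), (NYC, IAD), (SEA, IAD)}

Joining Crew and Flight on dst yields {(ATL, MIA, HND, DEN), (BOS, HND, NRT, ATL), (BOS, HND, NRT, CHI), (BOS, HND, NRT, SEA), (BOS, HND, NRT, SF), (BOS, JFK, NRT, ATL), (BOS, JFK, NRT, CHI), (BOS, JFK, NRT, SEA), (BOS, JFK, NRT, SF), (IAD, CDG, LAX, LA), (IAD, CDG, LAX, NYC), (IAD, CDG, LAX, SEA), (LHR, DEN, LAX, LA), (LHR, DEN, LAX, NYC), (LHR, DEN, LAX, SEA), (LHR, SFO, LAX, LA), (LHR, SFO, LAX, NYC), (LHR, SFO, LAX, SEA), (MIA, LAX, CDG, SEA), (MIA, LHR, LAX, LA), (MIA, LHR, LAX, NYC), (MIA, LHR, LAX, SEA), (ORD, SEA, LAX, LA), (ORD, SEA, LAX, NYC), (ORD, SEA, LAX, SEA)}.
π[code, city]: project onto (code, city) (8 duplicate(s) eliminated) → {(ATL, DEN), (BOS, ATL), (BOS, CHI), (BOS, SEA), (BOS, SF), (IAD, LA), (IAD, NYC), (IAD, SEA), (LHR, LA), (LHR, NYC), (LHR, SEA), (MIA, LA), (MIA, NYC), (MIA, SEA), (ORD, LA), (ORD, NYC), (ORD, SEA)}
Filtering on city ≠ SF ∧ code = IAD leaves {(IAD, LA), (IAD, NYC), (IAD, SEA)}.
π[city, code]: project onto (city, code) → {(LA, IAD), (NYC, IAD), (SEA, IAD)}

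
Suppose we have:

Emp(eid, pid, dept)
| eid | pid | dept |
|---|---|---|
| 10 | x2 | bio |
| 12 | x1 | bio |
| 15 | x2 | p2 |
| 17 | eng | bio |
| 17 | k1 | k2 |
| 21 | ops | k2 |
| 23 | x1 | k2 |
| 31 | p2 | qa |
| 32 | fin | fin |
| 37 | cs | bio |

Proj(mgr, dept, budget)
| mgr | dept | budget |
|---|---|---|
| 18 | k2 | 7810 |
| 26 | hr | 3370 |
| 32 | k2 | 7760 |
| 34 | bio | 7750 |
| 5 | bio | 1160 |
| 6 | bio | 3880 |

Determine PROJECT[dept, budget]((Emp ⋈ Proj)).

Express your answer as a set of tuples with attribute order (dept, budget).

{(bio, 1160), (bio, 3880), (bio, 7750), (k2, 7760), (k2, 7810)}

Natural join on dept: {(10, x2, bio, 34, 7750), (10, x2, bio, 5, 1160), (10, x2, bio, 6, 3880), (12, x1, bio, 34, 7750), (12, x1, bio, 5, 1160), (12, x1, bio, 6, 3880), (17, eng, bio, 34, 7750), (17, eng, bio, 5, 1160), (17, eng, bio, 6, 3880), (17, k1, k2, 18, 7810), (17, k1, k2, 32, 7760), (21, ops, k2, 18, 7810), (21, ops, k2, 32, 7760), (23, x1, k2, 18, 7810), (23, x1, k2, 32, 7760), (37, cs, bio, 34, 7750), (37, cs, bio, 5, 1160), (37, cs, bio, 6, 3880)}
π_{dept, budget} gives {(bio, 1160), (bio, 3880), (bio, 7750), (k2, 7760), (k2, 7810)} (13 duplicate(s) eliminated).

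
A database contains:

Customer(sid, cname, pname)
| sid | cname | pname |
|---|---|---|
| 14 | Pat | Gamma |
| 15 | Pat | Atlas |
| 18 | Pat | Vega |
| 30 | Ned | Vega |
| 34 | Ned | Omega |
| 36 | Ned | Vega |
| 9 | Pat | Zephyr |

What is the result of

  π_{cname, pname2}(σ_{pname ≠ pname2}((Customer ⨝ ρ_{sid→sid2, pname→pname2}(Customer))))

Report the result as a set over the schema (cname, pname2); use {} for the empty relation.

{(Ned, Omega), (Ned, Vega), (Pat, Atlas), (Pat, Gamma), (Pat, Vega), (Pat, Zephyr)}

ρ[sid→sid2, pname→pname2]: schema becomes (sid2, cname, pname2); tuples unchanged.
Joining Customer and ρ_{sid→sid2, pname→pname2}(Customer) on cname yields {(14, Pat, Gamma, 14, Gamma), (14, Pat, Gamma, 15, Atlas), (14, Pat, Gamma, 18, Vega), (14, Pat, Gamma, 9, Zephyr), (15, Pat, Atlas, 14, Gamma), (15, Pat, Atlas, 15, Atlas), (15, Pat, Atlas, 18, Vega), (15, Pat, Atlas, 9, Zephyr), (18, Pat, Vega, 14, Gamma), (18, Pat, Vega, 15, Atlas), (18, Pat, Vega, 18, Vega), (18, Pat, Vega, 9, Zephyr), (30, Ned, Vega, 30, Vega), (30, Ned, Vega, 34, Omega), (30, Ned, Vega, 36, Vega), (34, Ned, Omega, 30, Vega), (34, Ned, Omega, 34, Omega), (34, Ned, Omega, 36, Vega), (36, Ned, Vega, 30, Vega), (36, Ned, Vega, 34, Omega), (36, Ned, Vega, 36, Vega), (9, Pat, Zephyr, 14, Gamma), (9, Pat, Zephyr, 15, Atlas), (9, Pat, Zephyr, 18, Vega), (9, Pat, Zephyr, 9, Zephyr)}.
Apply σ_{pname ≠ pname2}; surviving tuples: {(14, Pat, Gamma, 15, Atlas), (14, Pat, Gamma, 18, Vega), (14, Pat, Gamma, 9, Zephyr), (15, Pat, Atlas, 14, Gamma), (15, Pat, Atlas, 18, Vega), (15, Pat, Atlas, 9, Zephyr), (18, Pat, Vega, 14, Gamma), (18, Pat, Vega, 15, Atlas), (18, Pat, Vega, 9, Zephyr), (30, Ned, Vega, 34, Omega), (34, Ned, Omega, 30, Vega), (34, Ned, Omega, 36, Vega), (36, Ned, Vega, 34, Omega), (9, Pat, Zephyr, 14, Gamma), (9, Pat, Zephyr, 15, Atlas), (9, Pat, Zephyr, 18, Vega)}
Keep only column(s) cname, pname2 (10 duplicate(s) eliminated): {(Ned, Omega), (Ned, Vega), (Pat, Atlas), (Pat, Gamma), (Pat, Vega), (Pat, Zephyr)}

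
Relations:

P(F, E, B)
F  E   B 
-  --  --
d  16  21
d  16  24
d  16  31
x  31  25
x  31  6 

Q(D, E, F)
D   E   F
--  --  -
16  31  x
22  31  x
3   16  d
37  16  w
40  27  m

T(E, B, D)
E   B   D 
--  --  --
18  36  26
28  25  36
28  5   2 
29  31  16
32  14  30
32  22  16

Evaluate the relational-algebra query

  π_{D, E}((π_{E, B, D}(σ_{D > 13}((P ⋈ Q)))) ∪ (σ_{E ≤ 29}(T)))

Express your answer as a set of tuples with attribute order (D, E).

P ⋈ Q (natural join on F, E): {(d, 16, 21, 3), (d, 16, 24, 3), (d, 16, 31, 3), (x, 31, 25, 16), (x, 31, 25, 22), (x, 31, 6, 16), (x, 31, 6, 22)}
Apply σ_{D > 13}; surviving tuples: {(x, 31, 25, 16), (x, 31, 25, 22), (x, 31, 6, 16), (x, 31, 6, 22)}
Keep only column(s) E, B, D: {(31, 25, 16), (31, 25, 22), (31, 6, 16), (31, 6, 22)}
Apply σ_{E ≤ 29}; surviving tuples: {(18, 36, 26), (28, 25, 36), (28, 5, 2), (29, 31, 16)}
Union: {(31, 25, 16), (31, 25, 22), (31, 6, 16), (31, 6, 22)} with {(18, 36, 26), (28, 25, 36), (28, 5, 2), (29, 31, 16)} → {(18, 36, 26), (28, 25, 36), (28, 5, 2), (29, 31, 16), (31, 25, 16), (31, 25, 22), (31, 6, 16), (31, 6, 22)}
Keep only column(s) D, E (2 duplicate(s) eliminated): {(16, 29), (16, 31), (2, 28), (22, 31), (26, 18), (36, 28)}

{(16, 29), (16, 31), (2, 28), (22, 31), (26, 18), (36, 28)}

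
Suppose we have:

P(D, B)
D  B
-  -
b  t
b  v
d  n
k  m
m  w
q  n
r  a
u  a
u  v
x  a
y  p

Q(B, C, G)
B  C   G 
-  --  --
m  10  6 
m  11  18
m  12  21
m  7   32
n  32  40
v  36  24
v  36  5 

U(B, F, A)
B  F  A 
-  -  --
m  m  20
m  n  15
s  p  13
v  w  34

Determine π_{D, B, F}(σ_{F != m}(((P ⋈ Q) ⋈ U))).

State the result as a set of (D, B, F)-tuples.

{(b, v, w), (k, m, n), (u, v, w)}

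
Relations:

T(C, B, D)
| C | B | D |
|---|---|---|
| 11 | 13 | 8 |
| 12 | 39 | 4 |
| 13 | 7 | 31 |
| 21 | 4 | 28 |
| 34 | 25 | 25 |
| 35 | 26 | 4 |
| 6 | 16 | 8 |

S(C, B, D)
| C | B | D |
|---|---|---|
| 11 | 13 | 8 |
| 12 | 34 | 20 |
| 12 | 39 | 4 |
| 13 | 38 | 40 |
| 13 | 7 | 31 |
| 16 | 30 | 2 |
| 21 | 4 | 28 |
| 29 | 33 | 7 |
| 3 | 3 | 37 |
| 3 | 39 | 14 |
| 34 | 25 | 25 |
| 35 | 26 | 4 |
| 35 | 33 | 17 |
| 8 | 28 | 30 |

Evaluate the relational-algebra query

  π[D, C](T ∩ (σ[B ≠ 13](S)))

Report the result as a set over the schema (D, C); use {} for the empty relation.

{(25, 34), (28, 21), (31, 13), (4, 12), (4, 35)}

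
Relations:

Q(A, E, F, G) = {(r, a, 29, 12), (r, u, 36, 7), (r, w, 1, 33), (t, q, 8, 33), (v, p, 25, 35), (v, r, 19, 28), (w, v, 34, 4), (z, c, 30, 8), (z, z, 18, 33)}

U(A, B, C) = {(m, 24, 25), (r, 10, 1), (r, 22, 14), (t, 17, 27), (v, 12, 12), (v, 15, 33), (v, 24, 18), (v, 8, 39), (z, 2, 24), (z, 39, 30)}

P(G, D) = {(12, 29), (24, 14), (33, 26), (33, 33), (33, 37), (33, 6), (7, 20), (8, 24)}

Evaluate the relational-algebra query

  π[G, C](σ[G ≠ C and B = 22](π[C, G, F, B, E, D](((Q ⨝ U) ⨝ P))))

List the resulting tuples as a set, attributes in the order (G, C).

{(12, 14), (33, 14), (7, 14)}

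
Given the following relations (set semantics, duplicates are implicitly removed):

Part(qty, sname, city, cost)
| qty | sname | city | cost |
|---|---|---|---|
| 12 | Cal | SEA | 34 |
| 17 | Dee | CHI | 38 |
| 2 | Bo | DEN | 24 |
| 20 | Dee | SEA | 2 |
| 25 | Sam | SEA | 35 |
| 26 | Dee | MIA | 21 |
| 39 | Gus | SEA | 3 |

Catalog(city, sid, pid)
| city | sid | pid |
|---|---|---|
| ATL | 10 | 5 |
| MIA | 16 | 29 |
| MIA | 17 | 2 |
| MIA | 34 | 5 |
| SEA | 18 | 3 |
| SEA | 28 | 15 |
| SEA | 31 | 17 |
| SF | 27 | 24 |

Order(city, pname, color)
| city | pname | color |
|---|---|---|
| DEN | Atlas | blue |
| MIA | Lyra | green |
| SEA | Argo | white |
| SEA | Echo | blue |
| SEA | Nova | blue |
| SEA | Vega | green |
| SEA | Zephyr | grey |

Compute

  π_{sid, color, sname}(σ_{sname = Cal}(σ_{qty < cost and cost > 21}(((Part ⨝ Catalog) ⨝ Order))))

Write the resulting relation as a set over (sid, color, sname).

{(18, blue, Cal), (18, green, Cal), (18, grey, Cal), (18, white, Cal), (28, blue, Cal), (28, green, Cal), (28, grey, Cal), (28, white, Cal), (31, blue, Cal), (31, green, Cal), (31, grey, Cal), (31, white, Cal)}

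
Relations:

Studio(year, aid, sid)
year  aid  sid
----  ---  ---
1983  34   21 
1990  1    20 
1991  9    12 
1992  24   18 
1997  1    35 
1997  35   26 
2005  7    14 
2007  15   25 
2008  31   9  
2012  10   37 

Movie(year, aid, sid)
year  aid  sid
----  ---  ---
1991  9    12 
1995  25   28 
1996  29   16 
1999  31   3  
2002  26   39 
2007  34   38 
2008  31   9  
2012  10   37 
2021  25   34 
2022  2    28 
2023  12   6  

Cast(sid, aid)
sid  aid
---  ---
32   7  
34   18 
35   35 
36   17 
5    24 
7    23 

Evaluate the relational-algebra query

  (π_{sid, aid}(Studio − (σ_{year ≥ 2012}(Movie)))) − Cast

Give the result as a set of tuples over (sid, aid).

Apply σ_{year ≥ 2012}; surviving tuples: {(2012, 10, 37), (2021, 25, 34), (2022, 2, 28), (2023, 12, 6)}
Difference: {(1983, 34, 21), (1990, 1, 20), (1991, 9, 12), (1992, 24, 18), (1997, 1, 35), (1997, 35, 26), (2005, 7, 14), (2007, 15, 25), (2008, 31, 9), (2012, 10, 37)} with {(2012, 10, 37), (2021, 25, 34), (2022, 2, 28), (2023, 12, 6)} → {(1983, 34, 21), (1990, 1, 20), (1991, 9, 12), (1992, 24, 18), (1997, 1, 35), (1997, 35, 26), (2005, 7, 14), (2007, 15, 25), (2008, 31, 9)}
π[sid, aid]: project onto (sid, aid) → {(12, 9), (14, 7), (18, 24), (20, 1), (21, 34), (25, 15), (26, 35), (35, 1), (9, 31)}
Difference: {(12, 9), (14, 7), (18, 24), (20, 1), (21, 34), (25, 15), (26, 35), (35, 1), (9, 31)} with {(32, 7), (34, 18), (35, 35), (36, 17), (5, 24), (7, 23)} → {(12, 9), (14, 7), (18, 24), (20, 1), (21, 34), (25, 15), (26, 35), (35, 1), (9, 31)}

{(12, 9), (14, 7), (18, 24), (20, 1), (21, 34), (25, 15), (26, 35), (35, 1), (9, 31)}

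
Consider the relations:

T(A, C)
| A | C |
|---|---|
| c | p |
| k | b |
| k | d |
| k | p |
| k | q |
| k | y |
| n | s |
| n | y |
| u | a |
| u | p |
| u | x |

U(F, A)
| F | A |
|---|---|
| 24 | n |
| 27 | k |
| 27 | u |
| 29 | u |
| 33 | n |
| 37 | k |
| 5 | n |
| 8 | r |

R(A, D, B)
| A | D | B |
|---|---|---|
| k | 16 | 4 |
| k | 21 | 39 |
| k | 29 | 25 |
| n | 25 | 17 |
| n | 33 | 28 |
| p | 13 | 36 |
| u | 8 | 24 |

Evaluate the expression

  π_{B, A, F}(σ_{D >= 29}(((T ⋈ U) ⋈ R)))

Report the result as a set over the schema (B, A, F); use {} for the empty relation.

{(25, k, 27), (25, k, 37), (28, n, 24), (28, n, 33), (28, n, 5)}

Joining T and U on A yields {(k, b, 27), (k, b, 37), (k, d, 27), (k, d, 37), (k, p, 27), (k, p, 37), (k, q, 27), (k, q, 37), (k, y, 27), (k, y, 37), (n, s, 24), (n, s, 33), (n, s, 5), (n, y, 24), (n, y, 33), (n, y, 5), (u, a, 27), (u, a, 29), (u, p, 27), (u, p, 29), (u, x, 27), (u, x, 29)}.
Joining (T ⋈ U) and R on A yields {(k, b, 27, 16, 4), (k, b, 27, 21, 39), (k, b, 27, 29, 25), (k, b, 37, 16, 4), (k, b, 37, 21, 39), (k, b, 37, 29, 25), (k, d, 27, 16, 4), (k, d, 27, 21, 39), (k, d, 27, 29, 25), (k, d, 37, 16, 4), (k, d, 37, 21, 39), (k, d, 37, 29, 25), (k, p, 27, 16, 4), (k, p, 27, 21, 39), (k, p, 27, 29, 25), (k, p, 37, 16, 4), (k, p, 37, 21, 39), (k, p, 37, 29, 25), (k, q, 27, 16, 4), (k, q, 27, 21, 39), (k, q, 27, 29, 25), (k, q, 37, 16, 4), (k, q, 37, 21, 39), (k, q, 37, 29, 25), (k, y, 27, 16, 4), (k, y, 27, 21, 39), (k, y, 27, 29, 25), (k, y, 37, 16, 4), (k, y, 37, 21, 39), (k, y, 37, 29, 25), (n, s, 24, 25, 17), (n, s, 24, 33, 28), (n, s, 33, 25, 17), (n, s, 33, 33, 28), (n, s, 5, 25, 17), (n, s, 5, 33, 28), (n, y, 24, 25, 17), (n, y, 24, 33, 28), (n, y, 33, 25, 17), (n, y, 33, 33, 28), (n, y, 5, 25, 17), (n, y, 5, 33, 28), (u, a, 27, 8, 24), (u, a, 29, 8, 24), (u, p, 27, 8, 24), (u, p, 29, 8, 24), (u, x, 27, 8, 24), (u, x, 29, 8, 24)}.
σ[D >= 29]: keep tuples satisfying D >= 29 → {(k, b, 27, 29, 25), (k, b, 37, 29, 25), (k, d, 27, 29, 25), (k, d, 37, 29, 25), (k, p, 27, 29, 25), (k, p, 37, 29, 25), (k, q, 27, 29, 25), (k, q, 37, 29, 25), (k, y, 27, 29, 25), (k, y, 37, 29, 25), (n, s, 24, 33, 28), (n, s, 33, 33, 28), (n, s, 5, 33, 28), (n, y, 24, 33, 28), (n, y, 33, 33, 28), (n, y, 5, 33, 28)}
Projecting to B, A, F (11 duplicate(s) eliminated): {(25, k, 27), (25, k, 37), (28, n, 24), (28, n, 33), (28, n, 5)}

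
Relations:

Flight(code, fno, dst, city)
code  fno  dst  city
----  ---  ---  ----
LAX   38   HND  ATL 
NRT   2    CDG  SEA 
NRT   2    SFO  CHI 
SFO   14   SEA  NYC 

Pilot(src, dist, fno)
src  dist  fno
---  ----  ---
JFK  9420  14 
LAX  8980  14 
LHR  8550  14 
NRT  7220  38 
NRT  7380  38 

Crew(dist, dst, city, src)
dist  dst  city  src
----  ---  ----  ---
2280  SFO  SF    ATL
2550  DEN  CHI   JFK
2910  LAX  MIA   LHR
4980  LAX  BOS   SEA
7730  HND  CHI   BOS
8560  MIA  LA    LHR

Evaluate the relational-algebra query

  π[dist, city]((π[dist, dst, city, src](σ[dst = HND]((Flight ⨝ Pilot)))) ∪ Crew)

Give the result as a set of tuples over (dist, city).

Flight ⋈ Pilot (natural join on fno): {(LAX, 38, HND, ATL, NRT, 7220), (LAX, 38, HND, ATL, NRT, 7380), (SFO, 14, SEA, NYC, JFK, 9420), (SFO, 14, SEA, NYC, LAX, 8980), (SFO, 14, SEA, NYC, LHR, 8550)}
Apply σ_{dst = HND}; surviving tuples: {(LAX, 38, HND, ATL, NRT, 7220), (LAX, 38, HND, ATL, NRT, 7380)}
π_{dist, dst, city, src} gives {(7220, HND, ATL, NRT), (7380, HND, ATL, NRT)}.
Taking the union: {(2280, SFO, SF, ATL), (2550, DEN, CHI, JFK), (2910, LAX, MIA, LHR), (4980, LAX, BOS, SEA), (7220, HND, ATL, NRT), (7380, HND, ATL, NRT), (7730, HND, CHI, BOS), (8560, MIA, LA, LHR)}
π_{dist, city} gives {(2280, SF), (2550, CHI), (2910, MIA), (4980, BOS), (7220, ATL), (7380, ATL), (7730, CHI), (8560, LA)}.

{(2280, SF), (2550, CHI), (2910, MIA), (4980, BOS), (7220, ATL), (7380, ATL), (7730, CHI), (8560, LA)}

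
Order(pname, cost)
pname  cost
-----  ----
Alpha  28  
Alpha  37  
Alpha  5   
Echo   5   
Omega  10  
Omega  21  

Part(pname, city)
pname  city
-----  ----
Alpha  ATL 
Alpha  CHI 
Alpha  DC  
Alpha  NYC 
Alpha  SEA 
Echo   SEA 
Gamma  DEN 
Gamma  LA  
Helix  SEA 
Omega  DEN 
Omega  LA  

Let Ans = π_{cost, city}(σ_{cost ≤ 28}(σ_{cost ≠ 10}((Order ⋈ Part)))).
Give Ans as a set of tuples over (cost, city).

{(21, DEN), (21, LA), (28, ATL), (28, CHI), (28, DC), (28, NYC), (28, SEA), (5, ATL), (5, CHI), (5, DC), (5, NYC), (5, SEA)}

Joining Order and Part on pname yields {(Alpha, 28, ATL), (Alpha, 28, CHI), (Alpha, 28, DC), (Alpha, 28, NYC), (Alpha, 28, SEA), (Alpha, 37, ATL), (Alpha, 37, CHI), (Alpha, 37, DC), (Alpha, 37, NYC), (Alpha, 37, SEA), (Alpha, 5, ATL), (Alpha, 5, CHI), (Alpha, 5, DC), (Alpha, 5, NYC), (Alpha, 5, SEA), (Echo, 5, SEA), (Omega, 10, DEN), (Omega, 10, LA), (Omega, 21, DEN), (Omega, 21, LA)}.
σ[cost ≠ 10]: keep tuples satisfying cost ≠ 10 → {(Alpha, 28, ATL), (Alpha, 28, CHI), (Alpha, 28, DC), (Alpha, 28, NYC), (Alpha, 28, SEA), (Alpha, 37, ATL), (Alpha, 37, CHI), (Alpha, 37, DC), (Alpha, 37, NYC), (Alpha, 37, SEA), (Alpha, 5, ATL), (Alpha, 5, CHI), (Alpha, 5, DC), (Alpha, 5, NYC), (Alpha, 5, SEA), (Echo, 5, SEA), (Omega, 21, DEN), (Omega, 21, LA)}
σ[cost ≤ 28]: keep tuples satisfying cost ≤ 28 → {(Alpha, 28, ATL), (Alpha, 28, CHI), (Alpha, 28, DC), (Alpha, 28, NYC), (Alpha, 28, SEA), (Alpha, 5, ATL), (Alpha, 5, CHI), (Alpha, 5, DC), (Alpha, 5, NYC), (Alpha, 5, SEA), (Echo, 5, SEA), (Omega, 21, DEN), (Omega, 21, LA)}
Projecting to cost, city (1 duplicate(s) eliminated): {(21, DEN), (21, LA), (28, ATL), (28, CHI), (28, DC), (28, NYC), (28, SEA), (5, ATL), (5, CHI), (5, DC), (5, NYC), (5, SEA)}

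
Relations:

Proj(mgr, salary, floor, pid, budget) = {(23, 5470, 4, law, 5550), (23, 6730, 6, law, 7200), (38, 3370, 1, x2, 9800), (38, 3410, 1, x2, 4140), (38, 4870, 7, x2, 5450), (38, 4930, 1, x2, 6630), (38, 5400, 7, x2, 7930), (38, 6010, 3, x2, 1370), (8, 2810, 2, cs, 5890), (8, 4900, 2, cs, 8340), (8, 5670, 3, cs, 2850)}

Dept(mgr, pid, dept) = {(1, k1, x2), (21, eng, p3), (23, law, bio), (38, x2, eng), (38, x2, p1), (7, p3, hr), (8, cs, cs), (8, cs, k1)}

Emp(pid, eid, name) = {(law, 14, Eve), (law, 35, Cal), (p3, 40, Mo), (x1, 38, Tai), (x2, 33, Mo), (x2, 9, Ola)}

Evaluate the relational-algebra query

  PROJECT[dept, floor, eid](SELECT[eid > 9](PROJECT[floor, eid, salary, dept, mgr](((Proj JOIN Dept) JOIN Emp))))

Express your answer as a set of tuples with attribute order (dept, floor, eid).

Proj ⋈ Dept (natural join on mgr, pid): {(23, 5470, 4, law, 5550, bio), (23, 6730, 6, law, 7200, bio), (38, 3370, 1, x2, 9800, eng), (38, 3370, 1, x2, 9800, p1), (38, 3410, 1, x2, 4140, eng), (38, 3410, 1, x2, 4140, p1), (38, 4870, 7, x2, 5450, eng), (38, 4870, 7, x2, 5450, p1), (38, 4930, 1, x2, 6630, eng), (38, 4930, 1, x2, 6630, p1), (38, 5400, 7, x2, 7930, eng), (38, 5400, 7, x2, 7930, p1), (38, 6010, 3, x2, 1370, eng), (38, 6010, 3, x2, 1370, p1), (8, 2810, 2, cs, 5890, cs), (8, 2810, 2, cs, 5890, k1), (8, 4900, 2, cs, 8340, cs), (8, 4900, 2, cs, 8340, k1), (8, 5670, 3, cs, 2850, cs), (8, 5670, 3, cs, 2850, k1)}
(Proj JOIN Dept) ⋈ Emp (natural join on pid): {(23, 5470, 4, law, 5550, bio, 14, Eve), (23, 5470, 4, law, 5550, bio, 35, Cal), (23, 6730, 6, law, 7200, bio, 14, Eve), (23, 6730, 6, law, 7200, bio, 35, Cal), (38, 3370, 1, x2, 9800, eng, 33, Mo), (38, 3370, 1, x2, 9800, eng, 9, Ola), (38, 3370, 1, x2, 9800, p1, 33, Mo), (38, 3370, 1, x2, 9800, p1, 9, Ola), (38, 3410, 1, x2, 4140, eng, 33, Mo), (38, 3410, 1, x2, 4140, eng, 9, Ola), (38, 3410, 1, x2, 4140, p1, 33, Mo), (38, 3410, 1, x2, 4140, p1, 9, Ola), (38, 4870, 7, x2, 5450, eng, 33, Mo), (38, 4870, 7, x2, 5450, eng, 9, Ola), (38, 4870, 7, x2, 5450, p1, 33, Mo), (38, 4870, 7, x2, 5450, p1, 9, Ola), (38, 4930, 1, x2, 6630, eng, 33, Mo), (38, 4930, 1, x2, 6630, eng, 9, Ola), (38, 4930, 1, x2, 6630, p1, 33, Mo), (38, 4930, 1, x2, 6630, p1, 9, Ola), (38, 5400, 7, x2, 7930, eng, 33, Mo), (38, 5400, 7, x2, 7930, eng, 9, Ola), (38, 5400, 7, x2, 7930, p1, 33, Mo), (38, 5400, 7, x2, 7930, p1, 9, Ola), (38, 6010, 3, x2, 1370, eng, 33, Mo), (38, 6010, 3, x2, 1370, eng, 9, Ola), (38, 6010, 3, x2, 1370, p1, 33, Mo), (38, 6010, 3, x2, 1370, p1, 9, Ola)}
π[floor, eid, salary, dept, mgr]: project onto (floor, eid, salary, dept, mgr) → {(1, 33, 3370, eng, 38), (1, 33, 3370, p1, 38), (1, 33, 3410, eng, 38), (1, 33, 3410, p1, 38), (1, 33, 4930, eng, 38), (1, 33, 4930, p1, 38), (1, 9, 3370, eng, 38), (1, 9, 3370, p1, 38), (1, 9, 3410, eng, 38), (1, 9, 3410, p1, 38), (1, 9, 4930, eng, 38), (1, 9, 4930, p1, 38), (3, 33, 6010, eng, 38), (3, 33, 6010, p1, 38), (3, 9, 6010, eng, 38), (3, 9, 6010, p1, 38), (4, 14, 5470, bio, 23), (4, 35, 5470, bio, 23), (6, 14, 6730, bio, 23), (6, 35, 6730, bio, 23), (7, 33, 4870, eng, 38), (7, 33, 4870, p1, 38), (7, 33, 5400, eng, 38), (7, 33, 5400, p1, 38), (7, 9, 4870, eng, 38), (7, 9, 4870, p1, 38), (7, 9, 5400, eng, 38), (7, 9, 5400, p1, 38)}
Selection eid > 9: {(1, 33, 3370, eng, 38), (1, 33, 3370, p1, 38), (1, 33, 3410, eng, 38), (1, 33, 3410, p1, 38), (1, 33, 4930, eng, 38), (1, 33, 4930, p1, 38), (3, 33, 6010, eng, 38), (3, 33, 6010, p1, 38), (4, 14, 5470, bio, 23), (4, 35, 5470, bio, 23), (6, 14, 6730, bio, 23), (6, 35, 6730, bio, 23), (7, 33, 4870, eng, 38), (7, 33, 4870, p1, 38), (7, 33, 5400, eng, 38), (7, 33, 5400, p1, 38)}
π[dept, floor, eid]: project onto (dept, floor, eid) (6 duplicate(s) eliminated) → {(bio, 4, 14), (bio, 4, 35), (bio, 6, 14), (bio, 6, 35), (eng, 1, 33), (eng, 3, 33), (eng, 7, 33), (p1, 1, 33), (p1, 3, 33), (p1, 7, 33)}

{(bio, 4, 14), (bio, 4, 35), (bio, 6, 14), (bio, 6, 35), (eng, 1, 33), (eng, 3, 33), (eng, 7, 33), (p1, 1, 33), (p1, 3, 33), (p1, 7, 33)}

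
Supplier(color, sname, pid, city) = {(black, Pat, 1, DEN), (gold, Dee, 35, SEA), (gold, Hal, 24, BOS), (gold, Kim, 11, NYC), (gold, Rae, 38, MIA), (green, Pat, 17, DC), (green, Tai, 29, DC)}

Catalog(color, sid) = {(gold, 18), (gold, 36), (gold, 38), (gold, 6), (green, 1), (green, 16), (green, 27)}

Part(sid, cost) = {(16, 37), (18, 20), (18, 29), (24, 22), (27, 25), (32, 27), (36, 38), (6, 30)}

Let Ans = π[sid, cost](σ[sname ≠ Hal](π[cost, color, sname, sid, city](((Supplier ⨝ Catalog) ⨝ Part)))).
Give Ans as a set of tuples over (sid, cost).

{(16, 37), (18, 20), (18, 29), (27, 25), (36, 38), (6, 30)}

Natural join on color: {(gold, Dee, 35, SEA, 18), (gold, Dee, 35, SEA, 36), (gold, Dee, 35, SEA, 38), (gold, Dee, 35, SEA, 6), (gold, Hal, 24, BOS, 18), (gold, Hal, 24, BOS, 36), (gold, Hal, 24, BOS, 38), (gold, Hal, 24, BOS, 6), (gold, Kim, 11, NYC, 18), (gold, Kim, 11, NYC, 36), (gold, Kim, 11, NYC, 38), (gold, Kim, 11, NYC, 6), (gold, Rae, 38, MIA, 18), (gold, Rae, 38, MIA, 36), (gold, Rae, 38, MIA, 38), (gold, Rae, 38, MIA, 6), (green, Pat, 17, DC, 1), (green, Pat, 17, DC, 16), (green, Pat, 17, DC, 27), (green, Tai, 29, DC, 1), (green, Tai, 29, DC, 16), (green, Tai, 29, DC, 27)}
Natural join on sid: {(gold, Dee, 35, SEA, 18, 20), (gold, Dee, 35, SEA, 18, 29), (gold, Dee, 35, SEA, 36, 38), (gold, Dee, 35, SEA, 6, 30), (gold, Hal, 24, BOS, 18, 20), (gold, Hal, 24, BOS, 18, 29), (gold, Hal, 24, BOS, 36, 38), (gold, Hal, 24, BOS, 6, 30), (gold, Kim, 11, NYC, 18, 20), (gold, Kim, 11, NYC, 18, 29), (gold, Kim, 11, NYC, 36, 38), (gold, Kim, 11, NYC, 6, 30), (gold, Rae, 38, MIA, 18, 20), (gold, Rae, 38, MIA, 18, 29), (gold, Rae, 38, MIA, 36, 38), (gold, Rae, 38, MIA, 6, 30), (green, Pat, 17, DC, 16, 37), (green, Pat, 17, DC, 27, 25), (green, Tai, 29, DC, 16, 37), (green, Tai, 29, DC, 27, 25)}
Projecting to cost, color, sname, sid, city: {(20, gold, Dee, 18, SEA), (20, gold, Hal, 18, BOS), (20, gold, Kim, 18, NYC), (20, gold, Rae, 18, MIA), (25, green, Pat, 27, DC), (25, green, Tai, 27, DC), (29, gold, Dee, 18, SEA), (29, gold, Hal, 18, BOS), (29, gold, Kim, 18, NYC), (29, gold, Rae, 18, MIA), (30, gold, Dee, 6, SEA), (30, gold, Hal, 6, BOS), (30, gold, Kim, 6, NYC), (30, gold, Rae, 6, MIA), (37, green, Pat, 16, DC), (37, green, Tai, 16, DC), (38, gold, Dee, 36, SEA), (38, gold, Hal, 36, BOS), (38, gold, Kim, 36, NYC), (38, gold, Rae, 36, MIA)}
Selection sname ≠ Hal: {(20, gold, Dee, 18, SEA), (20, gold, Kim, 18, NYC), (20, gold, Rae, 18, MIA), (25, green, Pat, 27, DC), (25, green, Tai, 27, DC), (29, gold, Dee, 18, SEA), (29, gold, Kim, 18, NYC), (29, gold, Rae, 18, MIA), (30, gold, Dee, 6, SEA), (30, gold, Kim, 6, NYC), (30, gold, Rae, 6, MIA), (37, green, Pat, 16, DC), (37, green, Tai, 16, DC), (38, gold, Dee, 36, SEA), (38, gold, Kim, 36, NYC), (38, gold, Rae, 36, MIA)}
Projecting to sid, cost (10 duplicate(s) eliminated): {(16, 37), (18, 20), (18, 29), (27, 25), (36, 38), (6, 30)}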